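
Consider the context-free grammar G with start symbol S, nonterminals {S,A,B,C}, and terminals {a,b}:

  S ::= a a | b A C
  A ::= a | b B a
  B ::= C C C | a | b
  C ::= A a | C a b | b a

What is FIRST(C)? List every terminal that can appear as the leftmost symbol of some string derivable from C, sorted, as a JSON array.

FIRST sets, iterate to fixpoint:
pass 1:
  A via A→a: +{a}
  A via A→b B a: +{b}
  B via B→a: +{a}
  B via B→b: +{b}
  C via C→A a: +{a,b}
  S via S→a a: +{a}
  S via S→b A C: +{b}
  FIRST[S]={a,b}  FIRST[A]={a,b}  FIRST[B]={a,b}  FIRST[C]={a,b}
pass 2: done
  FIRST[S]={a,b}  FIRST[A]={a,b}  FIRST[B]={a,b}  FIRST[C]={a,b}

FIRST(C) = ["a", "b"]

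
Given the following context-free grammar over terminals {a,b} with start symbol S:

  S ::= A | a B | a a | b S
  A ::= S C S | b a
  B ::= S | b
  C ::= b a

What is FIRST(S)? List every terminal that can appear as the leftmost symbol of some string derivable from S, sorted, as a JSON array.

FIRST iteration:
pass 1:
  A via A→b a: +{b}
  B via B→b: +{b}
  C via C→b a: +{b}
  S via S→A: +{b}
  S via S→a B: +{a}
  FIRST[S]={a,b}  FIRST[A]={b}  FIRST[B]={b}  FIRST[C]={b}
pass 2:
  A via A→S C S: +{a}
  B via B→S: +{a}
  FIRST[S]={a,b}  FIRST[A]={a,b}  FIRST[B]={a,b}  FIRST[C]={b}
pass 3: done
  FIRST[S]={a,b}  FIRST[A]={a,b}  FIRST[B]={a,b}  FIRST[C]={b}

FIRST(S) = ["a", "b"]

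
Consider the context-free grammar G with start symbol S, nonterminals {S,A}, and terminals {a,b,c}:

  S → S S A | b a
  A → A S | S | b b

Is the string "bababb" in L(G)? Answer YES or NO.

Convert to CNF:
  S -> S X3 | T0 T1
  A -> A S | S X2 | T0 T0 | T0 T1
  T0 -> b
  T1 -> a
  X2 -> S A
  X3 -> S A

CYK table (by increasing span):
  [0..0]={T0}  "b"  orig:{}
  [1..1]={T1}  "a"  orig:{}
  [2..2]={T0}  "b"  orig:{}
  [3..3]={T1}  "a"  orig:{}
  [4..4]={T0}  "b"  orig:{}
  [5..5]={T0}  "b"  orig:{}
  [0..1]={A,S}  "ba"
  [1..2]=∅  "ab"
  [2..3]={A,S}  "ba"
  [3..4]=∅  "ab"
  [4..5]={A}  "bb"
  [0..2]=∅  "bab"
  [1..3]=∅  "aba"
  [2..4]=∅  "bab"
  [3..5]=∅  "abb"
  [0..3]={A,X2,X3}  "baba"  orig:{A}
  [1..4]=∅  "abab"
  [2..5]={X2,X3}  "babb"  orig:{}
  [0..4]=∅  "babab"
  [1..5]=∅  "ababb"
  [0..5]={A,S}  "bababb"

S ∈ T[0,5] ⇒ YES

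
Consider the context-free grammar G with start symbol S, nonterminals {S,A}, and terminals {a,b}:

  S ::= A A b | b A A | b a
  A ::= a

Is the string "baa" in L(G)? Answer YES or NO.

CNF form of G:
  S -> A X2 | T0 T1 | T0 X3
  A -> a
  T0 -> b
  T1 -> a
  X2 -> A T0
  X3 -> A A

CYK table (by increasing span):
  cell(0,0) b: {T0}  orig:{}
  cell(1,1) a: {A,T1}  orig:{A}
  cell(2,2) a: {A,T1}  orig:{A}
  cell(0,1) ba: {S}
  cell(1,2) aa: {X3}  orig:{}
  cell(0,2) baa: {S}

S ∈ T[0,2] ⇒ YES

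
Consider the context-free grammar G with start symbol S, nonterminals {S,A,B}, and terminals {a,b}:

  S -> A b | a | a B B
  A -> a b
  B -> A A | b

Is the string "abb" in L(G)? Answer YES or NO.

Convert to CNF:
  S -> A T1 | T0 X2 | a
  A -> T0 T1
  B -> A A | b
  T0 -> a
  T1 -> b
  X2 -> B B

Fill CYK table bottom-up:
  cell(0,0) a: {S,T0}  orig:{S}
  cell(1,1) b: {B,T1}  orig:{B}
  cell(2,2) b: {B,T1}  orig:{B}
  cell(0,1) ab: {A}
  cell(1,2) bb: {X2}  orig:{}
  cell(0,2) abb: {S}

S ∈ T[0,2] ⇒ YES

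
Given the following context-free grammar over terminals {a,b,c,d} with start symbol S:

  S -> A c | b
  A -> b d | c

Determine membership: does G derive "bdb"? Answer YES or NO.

Convert to CNF:
  S -> A T2 | b
  A -> T0 T1 | c
  T0 -> b
  T1 -> d
  T2 -> c

CYK fill:
  T[0,0] 'b' = {S,T0}  orig:{S}
  T[1,1] 'd' = {T1}  orig:{}
  T[2,2] 'b' = {S,T0}  orig:{S}
  T[0,1] 'bd' = {A}
  T[1,2] 'db' = ∅
  T[0,2] 'bdb' = ∅

S ∉ T[0,2] ⇒ NO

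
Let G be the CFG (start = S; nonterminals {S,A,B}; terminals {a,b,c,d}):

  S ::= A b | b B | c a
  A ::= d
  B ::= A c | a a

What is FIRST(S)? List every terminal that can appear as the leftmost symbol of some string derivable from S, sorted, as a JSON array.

FIRST iteration:
pass 1:
  A via A→d: +{d}
  B via B→A c: +{d}
  B via B→a a: +{a}
  S via S→A b: +{d}
  S via S→b B: +{b}
  S via S→c a: +{c}
  S: {b,c,d}  A: {d}  B: {a,d}
pass 2: (stable)
  S: {b,c,d}  A: {d}  B: {a,d}

FIRST(S) = ["b", "c", "d"]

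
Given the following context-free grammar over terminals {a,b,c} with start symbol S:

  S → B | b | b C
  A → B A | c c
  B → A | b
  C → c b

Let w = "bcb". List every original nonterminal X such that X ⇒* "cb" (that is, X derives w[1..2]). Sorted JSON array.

CNF form of G:
  S -> B A | T0 T0 | T1 C | b
  A -> B A | T0 T0
  B -> B A | T0 T0 | b
  C -> T0 T1
  T0 -> c
  T1 -> b

Fill CYK table bottom-up, restricted to cells inside w[1..2]:
  T[1,1] 'c' = {T0}  orig:{}
  T[2,2] 'b' = {B,S,T1}  orig:{B,S}
  T[1,2] 'cb' = {C}

Original NTs in T[1,2] deriving "cb": ["C"]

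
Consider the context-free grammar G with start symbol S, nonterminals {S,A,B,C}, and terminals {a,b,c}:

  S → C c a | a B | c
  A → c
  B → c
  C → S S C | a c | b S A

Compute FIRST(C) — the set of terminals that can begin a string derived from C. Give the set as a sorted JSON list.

Compute FIRST by fixpoint:
iter 1:
  A via A→c: +{c}
  B via B→c: +{c}
  C via C→a c: +{a}
  C via C→b S A: +{b}
  S via S→C c a: +{a,b}
  S via S→c: +{c}
  FIRST(S)={a,b,c}  FIRST(A)={c}  FIRST(B)={c}  FIRST(C)={a,b}
iter 2:
  C via C→S S C: +{c}
  FIRST(S)={a,b,c}  FIRST(A)={c}  FIRST(B)={c}  FIRST(C)={a,b,c}
iter 3: done
  FIRST(S)={a,b,c}  FIRST(A)={c}  FIRST(B)={c}  FIRST(C)={a,b,c}

FIRST(C) = ["a", "b", "c"]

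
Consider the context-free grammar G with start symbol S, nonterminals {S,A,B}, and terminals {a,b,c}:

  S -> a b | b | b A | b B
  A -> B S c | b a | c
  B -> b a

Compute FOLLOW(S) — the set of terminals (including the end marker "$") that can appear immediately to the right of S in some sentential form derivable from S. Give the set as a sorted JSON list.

FIRST iteration:
iter 1:
  A via A→b a: +{b}
  A via A→c: +{c}
  B via B→b a: +{b}
  S via S→a b: +{a}
  S via S→b: +{b}
  S: {a,b}  A: {b,c}  B: {b}
iter 2: (no change)
  S: {a,b}  A: {b,c}  B: {b}

FOLLOW iteration:
initialize: $ ∈ FOLLOW(S)
iter 1:
  A→B S c: FOLLOW(B) ⊇ FIRST(S) = {a,b}; new: +{a,b}
  A→B S c: FOLLOW(S) ⊇ FIRST(c) = {c}; new: +{c}
  S→b A: FOLLOW(A) ⊇ FOLLOW(S) ⊇ {$,c}; new: +{$,c}
  S→b B: FOLLOW(B) ⊇ FOLLOW(S) ⊇ {$,c}; new: +{$,c}
  S: {$,c}  A: {$,c}  B: {$,a,b,c}
iter 2: (no change)
  S: {$,c}  A: {$,c}  B: {$,a,b,c}

FOLLOW(S) = ["$", "c"]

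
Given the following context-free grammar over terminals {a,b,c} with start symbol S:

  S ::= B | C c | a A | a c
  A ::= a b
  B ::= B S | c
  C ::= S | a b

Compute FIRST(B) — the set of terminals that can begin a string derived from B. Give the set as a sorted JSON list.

FIRST iteration:
iter 1:
  A via A→a b: +{a}
  B via B→c: +{c}
  C via C→a b: +{a}
  S via S→B: +{c}
  S via S→C c: +{a}
  FIRST(S)={a,c}  FIRST(A)={a}  FIRST(B)={c}  FIRST(C)={a}
iter 2:
  C via C→S: +{c}
  FIRST(S)={a,c}  FIRST(A)={a}  FIRST(B)={c}  FIRST(C)={a,c}
iter 3: (no change)
  FIRST(S)={a,c}  FIRST(A)={a}  FIRST(B)={c}  FIRST(C)={a,c}

FIRST(B) = ["c"]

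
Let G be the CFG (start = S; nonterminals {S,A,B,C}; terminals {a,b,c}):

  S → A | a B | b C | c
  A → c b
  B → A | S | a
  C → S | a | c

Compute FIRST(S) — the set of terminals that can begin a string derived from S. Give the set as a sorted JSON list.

FIRST iteration:
[1]
  A via A→c b: +{c}
  B via B→A: +{c}
  B via B→a: +{a}
  C via C→a: +{a}
  C via C→c: +{c}
  S via S→A: +{c}
  S via S→a B: +{a}
  S via S→b C: +{b}
  S: {a,b,c}  A: {c}  B: {a,c}  C: {a,c}
[2]
  B via B→S: +{b}
  C via C→S: +{b}
  S: {a,b,c}  A: {c}  B: {a,b,c}  C: {a,b,c}
[3] — fixpoint
  S: {a,b,c}  A: {c}  B: {a,b,c}  C: {a,b,c}

FIRST(S) = ["a", "b", "c"]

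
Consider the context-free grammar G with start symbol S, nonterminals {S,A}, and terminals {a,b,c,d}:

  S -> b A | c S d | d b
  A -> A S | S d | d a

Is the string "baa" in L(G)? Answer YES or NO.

CNF form of G:
  S -> T0 T2 | T2 A | T3 X4
  A -> A S | S T0 | T0 T1
  T0 -> d
  T1 -> a
  T2 -> b
  T3 -> c
  X4 -> S T0

CYK fill:
  T[0,0] 'b' = {T2}  orig:{}
  T[1,1] 'a' = {T1}  orig:{}
  T[2,2] 'a' = {T1}  orig:{}
  T[0,1] 'ba' = ∅
  T[1,2] 'aa' = ∅
  T[0,2] 'baa' = ∅

S ∉ T[0,2] ⇒ NO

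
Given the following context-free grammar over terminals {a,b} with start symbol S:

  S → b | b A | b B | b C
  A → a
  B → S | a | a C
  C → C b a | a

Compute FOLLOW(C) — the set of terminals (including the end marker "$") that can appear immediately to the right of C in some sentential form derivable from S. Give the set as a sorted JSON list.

FIRST iteration:
iter 1:
  A via A→a: +{a}
  B via B→a: +{a}
  C via C→a: +{a}
  S via S→b: +{b}
  S: {b}  A: {a}  B: {a}  C: {a}
iter 2:
  B via B→S: +{b}
  S: {b}  A: {a}  B: {a,b}  C: {a}
iter 3: (stable)
  S: {b}  A: {a}  B: {a,b}  C: {a}

FOLLOW iteration:
initialize: $ ∈ FOLLOW(S)
iter 1:
  C→C b a: FOLLOW(C) ⊇ FIRST(b) = {b}; new: +{b}
  S→b A: FOLLOW(A) ⊇ FOLLOW(S) ⊇ {$}; new: +{$}
  S→b B: FOLLOW(B) ⊇ FOLLOW(S) ⊇ {$}; new: +{$}
  S→b C: FOLLOW(C) ⊇ FOLLOW(S) ⊇ {$}; new: +{$}
  S: {$}  A: {$}  B: {$}  C: {$,b}
iter 2: done
  S: {$}  A: {$}  B: {$}  C: {$,b}

FOLLOW(C) = ["$", "b"]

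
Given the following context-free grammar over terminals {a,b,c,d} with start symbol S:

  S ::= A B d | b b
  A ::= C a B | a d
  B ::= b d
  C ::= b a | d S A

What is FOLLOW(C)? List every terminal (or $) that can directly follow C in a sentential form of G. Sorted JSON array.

FIRST sets, iterate to fixpoint:
pass 1:
  A via A→a d: +{a}
  B via B→b d: +{b}
  C via C→b a: +{b}
  C via C→d S A: +{d}
  S via S→A B d: +{a}
  S via S→b b: +{b}
  S: {a,b}  A: {a}  B: {b}  C: {b,d}
pass 2:
  A via A→C a B: +{b,d}
  S via S→A B d: +{d}
  S: {a,b,d}  A: {a,b,d}  B: {b}  C: {b,d}
pass 3: done
  S: {a,b,d}  A: {a,b,d}  B: {b}  C: {b,d}

Compute FOLLOW by fixpoint:
seed FOLLOW(S) with $
round 1:
  A→C a B: FOLLOW(C) ⊇ FIRST(a) = {a}; new: +{a}
  C→d S A: FOLLOW(S) ⊇ FIRST(A) = {a,b,d}; new: +{a,b,d}
  C→d S A: FOLLOW(A) ⊇ FOLLOW(C) ⊇ {a}; new: +{a}
  S→A B d: FOLLOW(A) ⊇ FIRST(B) = {b}; new: +{b}
  S→A B d: FOLLOW(B) ⊇ FIRST(d) = {d}; new: +{d}
  S: {$,a,b,d}  A: {a,b}  B: {d}  C: {a}
round 2:
  A→C a B: FOLLOW(B) ⊇ FOLLOW(A) ⊇ {a,b}; new: +{a,b}
  S: {$,a,b,d}  A: {a,b}  B: {a,b,d}  C: {a}
round 3: (stable)
  S: {$,a,b,d}  A: {a,b}  B: {a,b,d}  C: {a}

FOLLOW(C) = ["a"]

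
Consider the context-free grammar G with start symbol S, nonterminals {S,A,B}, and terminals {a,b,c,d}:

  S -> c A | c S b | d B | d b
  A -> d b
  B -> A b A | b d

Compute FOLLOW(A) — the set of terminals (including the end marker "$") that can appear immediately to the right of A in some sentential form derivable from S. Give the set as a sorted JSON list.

FIRST sets, iterate to fixpoint:
pass 1:
  A via A→d b: +{d}
  B via B→A b A: +{d}
  B via B→b d: +{b}
  S via S→c A: +{c}
  S via S→d B: +{d}
  FIRST[S]={c,d}  FIRST[A]={d}  FIRST[B]={b,d}
pass 2: (stable)
  FIRST[S]={c,d}  FIRST[A]={d}  FIRST[B]={b,d}

FOLLOW sets:
FOLLOW(S) := {$}
iter 1:
  B→A b A: FOLLOW(A) ⊇ FIRST(b) = {b}; new: +{b}
  S→c A: FOLLOW(A) ⊇ FOLLOW(S) ⊇ {$}; new: +{$}
  S→c S b: FOLLOW(S) ⊇ FIRST(b) = {b}; new: +{b}
  S→d B: FOLLOW(B) ⊇ FOLLOW(S) ⊇ {$,b}; new: +{$,b}
  S: {$,b}  A: {$,b}  B: {$,b}
iter 2: (stable)
  S: {$,b}  A: {$,b}  B: {$,b}

FOLLOW(A) = ["$", "b"]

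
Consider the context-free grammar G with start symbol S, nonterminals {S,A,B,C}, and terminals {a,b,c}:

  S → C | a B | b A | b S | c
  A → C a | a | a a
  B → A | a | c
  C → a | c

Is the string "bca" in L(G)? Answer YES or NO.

CNF form of G:
  S -> T0 B | T1 A | T1 S | a | c
  A -> C T0 | T0 T0 | a
  B -> C T0 | T0 T0 | a | c
  C -> a | c
  T0 -> a
  T1 -> b

CYK fill:
  [0..0]={T1}  "b"  orig:{}
  [1..1]={B,C,S}  "c"
  [2..2]={A,B,C,S,T0}  "a"  orig:{A,B,C,S}
  [0..1]={S}  "bc"
  [1..2]={A,B}  "ca"
  [0..2]={S}  "bca"

S ∈ T[0,2] ⇒ YES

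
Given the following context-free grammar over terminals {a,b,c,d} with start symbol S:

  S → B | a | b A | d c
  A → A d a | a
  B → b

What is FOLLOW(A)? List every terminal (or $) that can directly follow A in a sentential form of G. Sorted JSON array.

Compute FIRST by fixpoint:
[1]
  A via A→a: +{a}
  B via B→b: +{b}
  S via S→B: +{b}
  S via S→a: +{a}
  S via S→d c: +{d}
  FIRST(S)={a,b,d}  FIRST(A)={a}  FIRST(B)={b}
[2] done
  FIRST(S)={a,b,d}  FIRST(A)={a}  FIRST(B)={b}

Compute FOLLOW by fixpoint:
seed FOLLOW(S) with $
iter 1:
  A→A d a: FOLLOW(A) ⊇ FIRST(d) = {d}; new: +{d}
  S→B: FOLLOW(B) ⊇ FOLLOW(S) ⊇ {$}; new: +{$}
  S→b A: FOLLOW(A) ⊇ FOLLOW(S) ⊇ {$}; new: +{$}
  S: {$}  A: {$,d}  B: {$}
iter 2: (stable)
  S: {$}  A: {$,d}  B: {$}

FOLLOW(A) = ["$", "d"]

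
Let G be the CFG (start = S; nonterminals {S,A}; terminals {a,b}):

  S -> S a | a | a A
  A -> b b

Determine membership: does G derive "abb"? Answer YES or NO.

CNF form of G:
  S -> S T1 | T1 A | a
  A -> T0 T0
  T0 -> b
  T1 -> a

CYK table (by increasing span):
  cell(0,0) a: {S,T1}  orig:{S}
  cell(1,1) b: {T0}  orig:{}
  cell(2,2) b: {T0}  orig:{}
  cell(0,1) ab: ∅
  cell(1,2) bb: {A}
  cell(0,2) abb: {S}

S ∈ T[0,2] ⇒ YES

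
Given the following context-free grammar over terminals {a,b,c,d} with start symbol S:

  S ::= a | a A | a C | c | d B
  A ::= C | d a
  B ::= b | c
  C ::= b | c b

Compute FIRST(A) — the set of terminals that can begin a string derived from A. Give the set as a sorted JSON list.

Compute FIRST by fixpoint:
round 1:
  A via A→d a: +{d}
  B via B→b: +{b}
  B via B→c: +{c}
  C via C→b: +{b}
  C via C→c b: +{c}
  S via S→a: +{a}
  S via S→c: +{c}
  S via S→d B: +{d}
  FIRST[S]={a,c,d}  FIRST[A]={d}  FIRST[B]={b,c}  FIRST[C]={b,c}
round 2:
  A via A→C: +{b,c}
  FIRST[S]={a,c,d}  FIRST[A]={b,c,d}  FIRST[B]={b,c}  FIRST[C]={b,c}
round 3: done
  FIRST[S]={a,c,d}  FIRST[A]={b,c,d}  FIRST[B]={b,c}  FIRST[C]={b,c}

FIRST(A) = ["b", "c", "d"]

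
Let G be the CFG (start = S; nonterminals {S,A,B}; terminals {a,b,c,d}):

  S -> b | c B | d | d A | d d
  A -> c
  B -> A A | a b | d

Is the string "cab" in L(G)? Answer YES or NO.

CNF form of G:
  S -> T2 B | T3 A | T3 T3 | b | d
  A -> c
  B -> A A | T0 T1 | d
  T0 -> a
  T1 -> b
  T2 -> c
  T3 -> d

CYK fill:
  cell(0,0) c: {A,T2}  orig:{A}
  cell(1,1) a: {T0}  orig:{}
  cell(2,2) b: {S,T1}  orig:{S}
  cell(0,1) ca: ∅
  cell(1,2) ab: {B}
  cell(0,2) cab: {S}

S ∈ T[0,2] ⇒ YES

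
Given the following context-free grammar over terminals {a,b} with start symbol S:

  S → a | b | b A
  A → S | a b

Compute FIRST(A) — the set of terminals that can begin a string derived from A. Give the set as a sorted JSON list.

FIRST iteration:
iter 1:
  A via A→a b: +{a}
  S via S→a: +{a}
  S via S→b: +{b}
  FIRST[S]={a,b}  FIRST[A]={a}
iter 2:
  A via A→S: +{b}
  FIRST[S]={a,b}  FIRST[A]={a,b}
iter 3: (no change)
  FIRST[S]={a,b}  FIRST[A]={a,b}

FIRST(A) = ["a", "b"]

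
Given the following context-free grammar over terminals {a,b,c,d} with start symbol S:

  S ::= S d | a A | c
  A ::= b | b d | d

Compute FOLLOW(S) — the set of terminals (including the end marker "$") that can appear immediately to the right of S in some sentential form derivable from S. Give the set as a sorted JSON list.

Compute FIRST by fixpoint:
iter 1:
  A via A→b: +{b}
  A via A→d: +{d}
  S via S→a A: +{a}
  S via S→c: +{c}
  FIRST[S]={a,c}  FIRST[A]={b,d}
iter 2: done
  FIRST[S]={a,c}  FIRST[A]={b,d}

FOLLOW iteration:
initialize: $ ∈ FOLLOW(S)
[1]
  S→S d: FOLLOW(S) ⊇ FIRST(d) = {d}; new: +{d}
  S→a A: FOLLOW(A) ⊇ FOLLOW(S) ⊇ {$,d}; new: +{$,d}
  FOLLOW[S]={$,d}  FOLLOW[A]={$,d}
[2] — fixpoint
  FOLLOW[S]={$,d}  FOLLOW[A]={$,d}

FOLLOW(S) = ["$", "d"]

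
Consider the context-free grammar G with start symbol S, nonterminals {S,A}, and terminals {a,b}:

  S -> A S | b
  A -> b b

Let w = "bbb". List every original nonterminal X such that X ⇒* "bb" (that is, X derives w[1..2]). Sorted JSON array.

CNF form of G:
  S -> A S | b
  A -> T0 T0
  T0 -> b

CYK table (by increasing span), restricted to cells inside w[1..2]:
  T[1,1] 'b' = {S,T0}  orig:{S}
  T[2,2] 'b' = {S,T0}  orig:{S}
  T[1,2] 'bb' = {A}

Original NTs in T[1,2] deriving "bb": ["A"]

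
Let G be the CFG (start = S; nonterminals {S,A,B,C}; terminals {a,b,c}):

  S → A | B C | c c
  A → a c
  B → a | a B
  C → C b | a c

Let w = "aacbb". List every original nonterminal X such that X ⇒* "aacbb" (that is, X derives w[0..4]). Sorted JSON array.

CNF form of G:
  S -> B C | T0 T1 | T1 T1
  A -> T0 T1
  B -> T0 B | a
  C -> C T2 | T0 T1
  T0 -> a
  T1 -> c
  T2 -> b

Fill CYK table bottom-up, restricted to cells inside w[0..4]:
  [0..0]={B,T0}  "a"  orig:{B}
  [1..1]={B,T0}  "a"  orig:{B}
  [2..2]={T1}  "c"  orig:{}
  [3..3]={T2}  "b"  orig:{}
  [4..4]={T2}  "b"  orig:{}
  [0..1]={B}  "aa"
  [1..2]={A,C,S}  "ac"
  [2..3]=∅  "cb"
  [3..4]=∅  "bb"
  [0..2]={S}  "aac"
  [1..3]={C}  "acb"
  [2..4]=∅  "cbb"
  [0..3]={S}  "aacb"
  [1..4]={C}  "acbb"
  [0..4]={S}  "aacbb"

Original NTs in T[0,4] deriving "aacbb": ["S"]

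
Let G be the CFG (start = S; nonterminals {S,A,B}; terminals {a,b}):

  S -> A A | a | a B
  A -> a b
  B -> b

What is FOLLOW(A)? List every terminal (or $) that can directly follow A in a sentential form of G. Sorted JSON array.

FIRST sets, iterate to fixpoint:
[1]
  A via A→a b: +{a}
  B via B→b: +{b}
  S via S→A A: +{a}
  FIRST(S)={a}  FIRST(A)={a}  FIRST(B)={b}
[2] — fixpoint
  FIRST(S)={a}  FIRST(A)={a}  FIRST(B)={b}

Compute FOLLOW by fixpoint:
initialize: $ ∈ FOLLOW(S)
[1]
  S→A A: FOLLOW(A) ⊇ FIRST(A) = {a}; new: +{a}
  S→A A: FOLLOW(A) ⊇ FOLLOW(S) ⊇ {$}; new: +{$}
  S→a B: FOLLOW(B) ⊇ FOLLOW(S) ⊇ {$}; new: +{$}
  FOLLOW(S)={$}  FOLLOW(A)={$,a}  FOLLOW(B)={$}
[2] done
  FOLLOW(S)={$}  FOLLOW(A)={$,a}  FOLLOW(B)={$}

FOLLOW(A) = ["$", "a"]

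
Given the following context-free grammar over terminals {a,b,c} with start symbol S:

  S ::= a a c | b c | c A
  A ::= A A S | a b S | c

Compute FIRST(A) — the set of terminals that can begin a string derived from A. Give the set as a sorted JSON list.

Compute FIRST by fixpoint:
[1]
  A via A→a b S: +{a}
  A via A→c: +{c}
  S via S→a a c: +{a}
  S via S→b c: +{b}
  S via S→c A: +{c}
  FIRST[S]={a,b,c}  FIRST[A]={a,c}
[2] done
  FIRST[S]={a,b,c}  FIRST[A]={a,c}

FIRST(A) = ["a", "c"]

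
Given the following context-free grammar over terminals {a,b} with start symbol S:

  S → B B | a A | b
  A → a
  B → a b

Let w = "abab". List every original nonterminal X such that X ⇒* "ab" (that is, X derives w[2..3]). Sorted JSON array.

CNF form of G:
  S -> B B | T0 A | b
  A -> a
  B -> T0 T1
  T0 -> a
  T1 -> b

CYK fill — only the sub-triangle for w[2..3]:
  cell(2,2) a: {A,T0}  orig:{A}
  cell(3,3) b: {S,T1}  orig:{S}
  cell(2,3) ab: {B}

Original NTs in T[2,3] deriving "ab": ["B"]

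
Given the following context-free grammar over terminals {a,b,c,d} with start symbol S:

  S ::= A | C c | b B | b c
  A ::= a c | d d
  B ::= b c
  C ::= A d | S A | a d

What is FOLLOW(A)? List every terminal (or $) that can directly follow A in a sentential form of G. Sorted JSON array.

FIRST sets, iterate to fixpoint:
pass 1:
  A via A→a c: +{a}
  A via A→d d: +{d}
  B via B→b c: +{b}
  C via C→A d: +{a,d}
  S via S→A: +{a,d}
  S via S→b B: +{b}
  S: {a,b,d}  A: {a,d}  B: {b}  C: {a,d}
pass 2:
  C via C→S A: +{b}
  S: {a,b,d}  A: {a,d}  B: {b}  C: {a,b,d}
pass 3: (stable)
  S: {a,b,d}  A: {a,d}  B: {b}  C: {a,b,d}

FOLLOW iteration:
initialize: $ ∈ FOLLOW(S)
iter 1:
  C→A d: FOLLOW(A) ⊇ FIRST(d) = {d}; new: +{d}
  C→S A: FOLLOW(S) ⊇ FIRST(A) = {a,d}; new: +{a,d}
  S→A: FOLLOW(A) ⊇ FOLLOW(S) ⊇ {$,a,d}; new: +{$,a}
  S→C c: FOLLOW(C) ⊇ FIRST(c) = {c}; new: +{c}
  S→b B: FOLLOW(B) ⊇ FOLLOW(S) ⊇ {$,a,d}; new: +{$,a,d}
  FOLLOW[S]={$,a,d}  FOLLOW[A]={$,a,d}  FOLLOW[B]={$,a,d}  FOLLOW[C]={c}
iter 2:
  C→S A: FOLLOW(A) ⊇ FOLLOW(C) ⊇ {c}; new: +{c}
  FOLLOW[S]={$,a,d}  FOLLOW[A]={$,a,c,d}  FOLLOW[B]={$,a,d}  FOLLOW[C]={c}
iter 3: (stable)
  FOLLOW[S]={$,a,d}  FOLLOW[A]={$,a,c,d}  FOLLOW[B]={$,a,d}  FOLLOW[C]={c}

FOLLOW(A) = ["$", "a", "c", "d"]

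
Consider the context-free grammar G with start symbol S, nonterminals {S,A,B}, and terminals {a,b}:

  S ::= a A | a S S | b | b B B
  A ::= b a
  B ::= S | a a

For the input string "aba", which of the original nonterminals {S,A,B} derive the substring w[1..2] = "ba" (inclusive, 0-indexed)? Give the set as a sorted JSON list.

Convert to CNF:
  S -> T0 X5 | T1 A | T1 X4 | b
  A -> T0 T1
  B -> T0 X3 | T1 A | T1 T1 | T1 X2 | b
  T0 -> b
  T1 -> a
  X2 -> S S
  X3 -> B B
  X4 -> S S
  X5 -> B B

CYK table (by increasing span), restricted to cells inside w[1..2]:
  cell(1,1) b: {B,S,T0}  orig:{B,S}
  cell(2,2) a: {T1}  orig:{}
  cell(1,2) ba: {A}

Original NTs in T[1,2] deriving "ba": ["A"]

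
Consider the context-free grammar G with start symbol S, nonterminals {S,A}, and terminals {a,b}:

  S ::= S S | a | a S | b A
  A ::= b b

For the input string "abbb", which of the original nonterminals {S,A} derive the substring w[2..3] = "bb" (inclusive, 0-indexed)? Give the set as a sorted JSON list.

Convert to CNF:
  S -> S S | T0 A | T1 S | a
  A -> T0 T0
  T0 -> b
  T1 -> a

CYK fill (cells [i..j] with 2 ≤ i ≤ j ≤ 3 only):
  cell(2,2) b: {T0}  orig:{}
  cell(3,3) b: {T0}  orig:{}
  cell(2,3) bb: {A}

Original NTs in T[2,3] deriving "bb": ["A"]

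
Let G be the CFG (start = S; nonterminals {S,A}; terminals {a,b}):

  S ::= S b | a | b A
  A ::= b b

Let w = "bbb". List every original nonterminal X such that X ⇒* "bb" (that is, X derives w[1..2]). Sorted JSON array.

CNF form of G:
  S -> S T0 | T0 A | a
  A -> T0 T0
  T0 -> b

CYK table (by increasing span), restricted to cells inside w[1..2]:
  cell(1,1) b: {T0}  orig:{}
  cell(2,2) b: {T0}  orig:{}
  cell(1,2) bb: {A}

Original NTs in T[1,2] deriving "bb": ["A"]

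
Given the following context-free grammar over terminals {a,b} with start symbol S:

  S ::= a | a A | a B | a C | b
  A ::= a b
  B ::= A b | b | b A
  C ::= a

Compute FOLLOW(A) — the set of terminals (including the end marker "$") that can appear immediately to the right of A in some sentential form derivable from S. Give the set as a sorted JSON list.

FIRST iteration:
[1]
  A via A→a b: +{a}
  B via B→A b: +{a}
  B via B→b: +{b}
  C via C→a: +{a}
  S via S→a: +{a}
  S via S→b: +{b}
  S: {a,b}  A: {a}  B: {a,b}  C: {a}
[2] (stable)
  S: {a,b}  A: {a}  B: {a,b}  C: {a}

FOLLOW sets:
initialize: $ ∈ FOLLOW(S)
pass 1:
  B→A b: FOLLOW(A) ⊇ FIRST(b) = {b}; new: +{b}
  S→a A: FOLLOW(A) ⊇ FOLLOW(S) ⊇ {$}; new: +{$}
  S→a B: FOLLOW(B) ⊇ FOLLOW(S) ⊇ {$}; new: +{$}
  S→a C: FOLLOW(C) ⊇ FOLLOW(S) ⊇ {$}; new: +{$}
  FOLLOW(S)={$}  FOLLOW(A)={$,b}  FOLLOW(B)={$}  FOLLOW(C)={$}
pass 2: (no change)
  FOLLOW(S)={$}  FOLLOW(A)={$,b}  FOLLOW(B)={$}  FOLLOW(C)={$}

FOLLOW(A) = ["$", "b"]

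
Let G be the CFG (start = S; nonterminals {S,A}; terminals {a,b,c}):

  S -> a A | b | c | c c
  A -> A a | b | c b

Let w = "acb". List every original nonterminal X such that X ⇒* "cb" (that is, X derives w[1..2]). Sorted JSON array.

Convert to CNF:
  S -> T0 A | T1 T1 | b | c
  A -> A T0 | T1 T2 | b
  T0 -> a
  T1 -> c
  T2 -> b

CYK table (by increasing span), restricted to cells inside w[1..2]:
  T[1,1] 'c' = {S,T1}  orig:{S}
  T[2,2] 'b' = {A,S,T2}  orig:{A,S}
  T[1,2] 'cb' = {A}

Original NTs in T[1,2] deriving "cb": ["A"]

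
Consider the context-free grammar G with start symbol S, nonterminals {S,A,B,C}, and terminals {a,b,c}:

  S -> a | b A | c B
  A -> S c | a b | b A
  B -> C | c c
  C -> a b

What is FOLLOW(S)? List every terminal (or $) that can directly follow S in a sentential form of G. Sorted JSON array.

FIRST iteration:
round 1:
  A via A→a b: +{a}
  A via A→b A: +{b}
  B via B→c c: +{c}
  C via C→a b: +{a}
  S via S→a: +{a}
  S via S→b A: +{b}
  S via S→c B: +{c}
  S: {a,b,c}  A: {a,b}  B: {c}  C: {a}
round 2:
  A via A→S c: +{c}
  B via B→C: +{a}
  S: {a,b,c}  A: {a,b,c}  B: {a,c}  C: {a}
round 3: (no change)
  S: {a,b,c}  A: {a,b,c}  B: {a,c}  C: {a}

FOLLOW iteration:
initialize: $ ∈ FOLLOW(S)
[1]
  A→S c: FOLLOW(S) ⊇ FIRST(c) = {c}; new: +{c}
  S→b A: FOLLOW(A) ⊇ FOLLOW(S) ⊇ {$,c}; new: +{$,c}
  S→c B: FOLLOW(B) ⊇ FOLLOW(S) ⊇ {$,c}; new: +{$,c}
  S: {$,c}  A: {$,c}  B: {$,c}  C: {}
[2]
  B→C: FOLLOW(C) ⊇ FOLLOW(B) ⊇ {$,c}; new: +{$,c}
  S: {$,c}  A: {$,c}  B: {$,c}  C: {$,c}
[3] (no change)
  S: {$,c}  A: {$,c}  B: {$,c}  C: {$,c}

FOLLOW(S) = ["$", "c"]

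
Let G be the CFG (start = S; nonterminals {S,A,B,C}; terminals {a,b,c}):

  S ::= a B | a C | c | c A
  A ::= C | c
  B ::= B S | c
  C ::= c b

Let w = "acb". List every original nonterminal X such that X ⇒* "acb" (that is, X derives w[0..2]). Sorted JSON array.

Convert to CNF:
  S -> T0 A | T2 B | T2 C | c
  A -> T0 T1 | c
  B -> B S | c
  C -> T0 T1
  T0 -> c
  T1 -> b
  T2 -> a

CYK table (by increasing span) (cells [i..j] with 0 ≤ i ≤ j ≤ 2 only):
  T[0,0] 'a' = {T2}  orig:{}
  T[1,1] 'c' = {A,B,S,T0}  orig:{A,B,S}
  T[2,2] 'b' = {T1}  orig:{}
  T[0,1] 'ac' = {S}
  T[1,2] 'cb' = {A,C}
  T[0,2] 'acb' = {S}

Original NTs in T[0,2] deriving "acb": ["S"]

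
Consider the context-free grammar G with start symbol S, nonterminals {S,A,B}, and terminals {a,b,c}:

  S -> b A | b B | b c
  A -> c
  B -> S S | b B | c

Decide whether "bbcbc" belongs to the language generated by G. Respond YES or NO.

CNF form of G:
  S -> T0 A | T0 B | T0 T1
  A -> c
  B -> S S | T0 B | c
  T0 -> b
  T1 -> c

Fill CYK table bottom-up:
  cell(0,0) b: {T0}  orig:{}
  cell(1,1) b: {T0}  orig:{}
  cell(2,2) c: {A,B,T1}  orig:{A,B}
  cell(3,3) b: {T0}  orig:{}
  cell(4,4) c: {A,B,T1}  orig:{A,B}
  cell(0,1) bb: ∅
  cell(1,2) bc: {B,S}
  cell(2,3) cb: ∅
  cell(3,4) bc: {B,S}
  cell(0,2) bbc: {B,S}
  cell(1,3) bcb: ∅
  cell(2,4) cbc: ∅
  cell(0,3) bbcb: ∅
  cell(1,4) bcbc: {B}
  cell(0,4) bbcbc: {B,S}

S ∈ T[0,4] ⇒ YES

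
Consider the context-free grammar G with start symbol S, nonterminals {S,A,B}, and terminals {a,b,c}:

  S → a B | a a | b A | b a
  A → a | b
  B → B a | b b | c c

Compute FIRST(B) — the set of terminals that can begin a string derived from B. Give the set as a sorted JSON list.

Compute FIRST by fixpoint:
pass 1:
  A via A→a: +{a}
  A via A→b: +{b}
  B via B→b b: +{b}
  B via B→c c: +{c}
  S via S→a B: +{a}
  S via S→b A: +{b}
  S: {a,b}  A: {a,b}  B: {b,c}
pass 2: (no change)
  S: {a,b}  A: {a,b}  B: {b,c}

FIRST(B) = ["b", "c"]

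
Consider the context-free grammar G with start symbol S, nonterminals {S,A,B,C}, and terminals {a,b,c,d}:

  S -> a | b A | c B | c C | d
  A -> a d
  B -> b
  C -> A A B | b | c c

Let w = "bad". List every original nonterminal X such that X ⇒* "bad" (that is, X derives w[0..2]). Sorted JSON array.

Convert to CNF:
  S -> T2 B | T2 C | T3 A | a | d
  A -> T0 T1
  B -> b
  C -> A X4 | T2 T2 | b
  T0 -> a
  T1 -> d
  T2 -> c
  T3 -> b
  X4 -> A B

Fill CYK table bottom-up (cells [i..j] with 0 ≤ i ≤ j ≤ 2 only):
  [0..0]={B,C,T3}  "b"  orig:{B,C}
  [1..1]={S,T0}  "a"  orig:{S}
  [2..2]={S,T1}  "d"  orig:{S}
  [0..1]=∅  "ba"
  [1..2]={A}  "ad"
  [0..2]={S}  "bad"

Original NTs in T[0,2] deriving "bad": ["S"]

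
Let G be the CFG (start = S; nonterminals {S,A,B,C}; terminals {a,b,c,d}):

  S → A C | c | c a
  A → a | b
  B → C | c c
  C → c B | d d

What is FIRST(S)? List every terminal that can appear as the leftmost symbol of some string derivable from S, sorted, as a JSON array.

FIRST sets, iterate to fixpoint:
round 1:
  A via A→a: +{a}
  A via A→b: +{b}
  B via B→c c: +{c}
  C via C→c B: +{c}
  C via C→d d: +{d}
  S via S→A C: +{a,b}
  S via S→c: +{c}
  S: {a,b,c}  A: {a,b}  B: {c}  C: {c,d}
round 2:
  B via B→C: +{d}
  S: {a,b,c}  A: {a,b}  B: {c,d}  C: {c,d}
round 3: — fixpoint
  S: {a,b,c}  A: {a,b}  B: {c,d}  C: {c,d}

FIRST(S) = ["a", "b", "c"]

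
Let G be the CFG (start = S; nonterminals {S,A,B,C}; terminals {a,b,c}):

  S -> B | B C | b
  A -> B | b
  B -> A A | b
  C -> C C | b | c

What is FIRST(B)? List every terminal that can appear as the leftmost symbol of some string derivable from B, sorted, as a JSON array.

FIRST sets, iterate to fixpoint:
pass 1:
  A via A→b: +{b}
  B via B→A A: +{b}
  C via C→b: +{b}
  C via C→c: +{c}
  S via S→B: +{b}
  S: {b}  A: {b}  B: {b}  C: {b,c}
pass 2: done
  S: {b}  A: {b}  B: {b}  C: {b,c}

FIRST(B) = ["b"]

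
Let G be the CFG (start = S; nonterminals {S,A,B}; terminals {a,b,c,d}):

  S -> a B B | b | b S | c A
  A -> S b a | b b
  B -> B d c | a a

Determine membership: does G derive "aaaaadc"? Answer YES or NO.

CNF form of G:
  S -> T0 S | T1 X6 | T3 A | b
  A -> S X4 | T0 T0
  B -> B X5 | T1 T1
  T0 -> b
  T1 -> a
  T2 -> d
  T3 -> c
  X4 -> T0 T1
  X5 -> T2 T3
  X6 -> B B

CYK table (by increasing span):
  cell(0,0) a: {T1}  orig:{}
  cell(1,1) a: {T1}  orig:{}
  cell(2,2) a: {T1}  orig:{}
  cell(3,3) a: {T1}  orig:{}
  cell(4,4) a: {T1}  orig:{}
  cell(5,5) d: {T2}  orig:{}
  cell(6,6) c: {T3}  orig:{}
  cell(0,1) aa: {B}
  cell(1,2) aa: {B}
  cell(2,3) aa: {B}
  cell(3,4) aa: {B}
  cell(4,5) ad: ∅
  cell(5,6) dc: {X5}  orig:{}
  cell(0,2) aaa: ∅
  cell(1,3) aaa: ∅
  cell(2,4) aaa: ∅
  cell(3,5) aad: ∅
  cell(4,6) adc: ∅
  cell(0,3) aaaa: {X6}  orig:{}
  cell(1,4) aaaa: {X6}  orig:{}
  cell(2,5) aaad: ∅
  cell(3,6) aadc: {B}
  cell(0,4) aaaaa: {S}
  cell(1,5) aaaad: ∅
  cell(2,6) aaadc: ∅
  cell(0,5) aaaaad: ∅
  cell(1,6) aaaadc: {X6}  orig:{}
  cell(0,6) aaaaadc: {S}

S ∈ T[0,6] ⇒ YES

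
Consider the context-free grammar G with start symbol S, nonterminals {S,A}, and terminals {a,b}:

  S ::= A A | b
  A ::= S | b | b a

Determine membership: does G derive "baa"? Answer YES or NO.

Convert to CNF:
  S -> A A | b
  A -> A A | T0 T1 | b
  T0 -> b
  T1 -> a

CYK table (by increasing span):
  T[0,0] 'b' = {A,S,T0}  orig:{A,S}
  T[1,1] 'a' = {T1}  orig:{}
  T[2,2] 'a' = {T1}  orig:{}
  T[0,1] 'ba' = {A}
  T[1,2] 'aa' = ∅
  T[0,2] 'baa' = ∅

S ∉ T[0,2] ⇒ NO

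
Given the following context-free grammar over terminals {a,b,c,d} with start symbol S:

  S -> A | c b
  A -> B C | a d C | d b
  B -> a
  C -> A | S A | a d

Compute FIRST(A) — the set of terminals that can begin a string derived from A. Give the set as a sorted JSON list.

FIRST iteration:
iter 1:
  A via A→a d C: +{a}
  A via A→d b: +{d}
  B via B→a: +{a}
  C via C→A: +{a,d}
  S via S→A: +{a,d}
  S via S→c b: +{c}
  FIRST[S]={a,c,d}  FIRST[A]={a,d}  FIRST[B]={a}  FIRST[C]={a,d}
iter 2:
  C via C→S A: +{c}
  FIRST[S]={a,c,d}  FIRST[A]={a,d}  FIRST[B]={a}  FIRST[C]={a,c,d}
iter 3: (no change)
  FIRST[S]={a,c,d}  FIRST[A]={a,d}  FIRST[B]={a}  FIRST[C]={a,c,d}

FIRST(A) = ["a", "d"]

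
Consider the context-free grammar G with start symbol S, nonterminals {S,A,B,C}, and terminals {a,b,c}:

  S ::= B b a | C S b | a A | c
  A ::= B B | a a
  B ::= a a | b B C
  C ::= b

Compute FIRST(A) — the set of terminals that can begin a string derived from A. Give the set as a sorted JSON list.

FIRST iteration:
round 1:
  A via A→a a: +{a}
  B via B→a a: +{a}
  B via B→b B C: +{b}
  C via C→b: +{b}
  S via S→B b a: +{a,b}
  S via S→c: +{c}
  FIRST[S]={a,b,c}  FIRST[A]={a}  FIRST[B]={a,b}  FIRST[C]={b}
round 2:
  A via A→B B: +{b}
  FIRST[S]={a,b,c}  FIRST[A]={a,b}  FIRST[B]={a,b}  FIRST[C]={b}
round 3: done
  FIRST[S]={a,b,c}  FIRST[A]={a,b}  FIRST[B]={a,b}  FIRST[C]={b}

FIRST(A) = ["a", "b"]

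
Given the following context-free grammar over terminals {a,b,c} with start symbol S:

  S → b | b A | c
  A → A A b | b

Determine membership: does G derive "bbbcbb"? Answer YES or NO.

Convert to CNF:
  S -> T0 A | b | c
  A -> A X1 | b
  T0 -> b
  X1 -> A T0

Fill CYK table bottom-up:
  [0..0]={A,S,T0}  "b"  orig:{A,S}
  [1..1]={A,S,T0}  "b"  orig:{A,S}
  [2..2]={A,S,T0}  "b"  orig:{A,S}
  [3..3]={S}  "c"
  [4..4]={A,S,T0}  "b"  orig:{A,S}
  [5..5]={A,S,T0}  "b"  orig:{A,S}
  [0..1]={S,X1}  "bb"  orig:{S}
  [1..2]={S,X1}  "bb"  orig:{S}
  [2..3]=∅  "bc"
  [3..4]=∅  "cb"
  [4..5]={S,X1}  "bb"  orig:{S}
  [0..2]={A}  "bbb"
  [1..3]=∅  "bbc"
  [2..4]=∅  "bcb"
  [3..5]=∅  "cbb"
  [0..3]=∅  "bbbc"
  [1..4]=∅  "bbcb"
  [2..5]=∅  "bcbb"
  [0..4]=∅  "bbbcb"
  [1..5]=∅  "bbcbb"
  [0..5]=∅  "bbbcbb"

S ∉ T[0,5] ⇒ NO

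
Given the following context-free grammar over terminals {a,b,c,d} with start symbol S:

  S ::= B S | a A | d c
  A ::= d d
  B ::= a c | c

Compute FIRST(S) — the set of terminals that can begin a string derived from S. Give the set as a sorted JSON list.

Compute FIRST by fixpoint:
iter 1:
  A via A→d d: +{d}
  B via B→a c: +{a}
  B via B→c: +{c}
  S via S→B S: +{a,c}
  S via S→d c: +{d}
  FIRST[S]={a,c,d}  FIRST[A]={d}  FIRST[B]={a,c}
iter 2: done
  FIRST[S]={a,c,d}  FIRST[A]={d}  FIRST[B]={a,c}

FIRST(S) = ["a", "c", "d"]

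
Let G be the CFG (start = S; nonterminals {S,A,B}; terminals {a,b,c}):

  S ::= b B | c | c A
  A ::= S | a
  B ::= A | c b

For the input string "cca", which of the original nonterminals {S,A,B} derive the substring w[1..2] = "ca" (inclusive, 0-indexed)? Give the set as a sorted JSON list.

Convert to CNF:
  S -> T0 B | T1 A | c
  A -> T0 B | T1 A | a | c
  B -> T0 B | T1 A | T1 T0 | a | c
  T0 -> b
  T1 -> c

CYK table (by increasing span), restricted to cells inside w[1..2]:
  [1..1]={A,B,S,T1}  "c"  orig:{A,B,S}
  [2..2]={A,B}  "a"
  [1..2]={A,B,S}  "ca"

Original NTs in T[1,2] deriving "ca": ["A", "B", "S"]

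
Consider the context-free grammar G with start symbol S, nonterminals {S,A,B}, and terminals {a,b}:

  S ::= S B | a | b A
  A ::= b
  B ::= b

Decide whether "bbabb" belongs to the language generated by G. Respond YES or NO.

CNF form of G:
  S -> S B | T0 A | a
  A -> b
  B -> b
  T0 -> b

CYK fill:
  T[0,0] 'b' = {A,B,T0}  orig:{A,B}
  T[1,1] 'b' = {A,B,T0}  orig:{A,B}
  T[2,2] 'a' = {S}
  T[3,3] 'b' = {A,B,T0}  orig:{A,B}
  T[4,4] 'b' = {A,B,T0}  orig:{A,B}
  T[0,1] 'bb' = {S}
  T[1,2] 'ba' = ∅
  T[2,3] 'ab' = {S}
  T[3,4] 'bb' = {S}
  T[0,2] 'bba' = ∅
  T[1,3] 'bab' = ∅
  T[2,4] 'abb' = {S}
  T[0,3] 'bbab' = ∅
  T[1,4] 'babb' = ∅
  T[0,4] 'bbabb' = ∅

S ∉ T[0,4] ⇒ NO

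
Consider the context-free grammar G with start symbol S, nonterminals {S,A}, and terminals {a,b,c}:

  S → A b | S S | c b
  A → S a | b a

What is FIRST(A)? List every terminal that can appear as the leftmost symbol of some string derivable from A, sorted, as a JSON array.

Compute FIRST by fixpoint:
[1]
  A via A→b a: +{b}
  S via S→A b: +{b}
  S via S→c b: +{c}
  FIRST[S]={b,c}  FIRST[A]={b}
[2]
  A via A→S a: +{c}
  FIRST[S]={b,c}  FIRST[A]={b,c}
[3] (stable)
  FIRST[S]={b,c}  FIRST[A]={b,c}

FIRST(A) = ["b", "c"]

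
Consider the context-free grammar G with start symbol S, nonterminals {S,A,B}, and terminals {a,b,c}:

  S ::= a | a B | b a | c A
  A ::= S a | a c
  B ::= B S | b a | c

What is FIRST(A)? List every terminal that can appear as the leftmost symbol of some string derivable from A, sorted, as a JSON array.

FIRST iteration:
iter 1:
  A via A→a c: +{a}
  B via B→b a: +{b}
  B via B→c: +{c}
  S via S→a: +{a}
  S via S→b a: +{b}
  S via S→c A: +{c}
  FIRST[S]={a,b,c}  FIRST[A]={a}  FIRST[B]={b,c}
iter 2:
  A via A→S a: +{b,c}
  FIRST[S]={a,b,c}  FIRST[A]={a,b,c}  FIRST[B]={b,c}
iter 3: done
  FIRST[S]={a,b,c}  FIRST[A]={a,b,c}  FIRST[B]={b,c}

FIRST(A) = ["a", "b", "c"]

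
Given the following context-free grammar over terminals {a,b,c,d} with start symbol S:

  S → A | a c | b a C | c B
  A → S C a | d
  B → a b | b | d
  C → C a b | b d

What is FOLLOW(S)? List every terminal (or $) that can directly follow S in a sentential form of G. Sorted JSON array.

FIRST sets, iterate to fixpoint:
round 1:
  A via A→d: +{d}
  B via B→a b: +{a}
  B via B→b: +{b}
  B via B→d: +{d}
  C via C→b d: +{b}
  S via S→A: +{d}
  S via S→a c: +{a}
  S via S→b a C: +{b}
  S via S→c B: +{c}
  FIRST(S)={a,b,c,d}  FIRST(A)={d}  FIRST(B)={a,b,d}  FIRST(C)={b}
round 2:
  A via A→S C a: +{a,b,c}
  FIRST(S)={a,b,c,d}  FIRST(A)={a,b,c,d}  FIRST(B)={a,b,d}  FIRST(C)={b}
round 3: done
  FIRST(S)={a,b,c,d}  FIRST(A)={a,b,c,d}  FIRST(B)={a,b,d}  FIRST(C)={b}

Compute FOLLOW by fixpoint:
initialize: $ ∈ FOLLOW(S)
iter 1:
  A→S C a: FOLLOW(S) ⊇ FIRST(C) = {b}; new: +{b}
  A→S C a: FOLLOW(C) ⊇ FIRST(a) = {a}; new: +{a}
  S→A: FOLLOW(A) ⊇ FOLLOW(S) ⊇ {$,b}; new: +{$,b}
  S→b a C: FOLLOW(C) ⊇ FOLLOW(S) ⊇ {$,b}; new: +{$,b}
  S→c B: FOLLOW(B) ⊇ FOLLOW(S) ⊇ {$,b}; new: +{$,b}
  FOLLOW[S]={$,b}  FOLLOW[A]={$,b}  FOLLOW[B]={$,b}  FOLLOW[C]={$,a,b}
iter 2: (no change)
  FOLLOW[S]={$,b}  FOLLOW[A]={$,b}  FOLLOW[B]={$,b}  FOLLOW[C]={$,a,b}

FOLLOW(S) = ["$", "b"]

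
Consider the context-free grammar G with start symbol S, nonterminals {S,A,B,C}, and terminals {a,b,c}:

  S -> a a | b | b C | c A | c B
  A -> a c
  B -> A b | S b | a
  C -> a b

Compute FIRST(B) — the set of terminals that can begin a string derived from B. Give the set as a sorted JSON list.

FIRST sets, iterate to fixpoint:
iter 1:
  A via A→a c: +{a}
  B via B→A b: +{a}
  C via C→a b: +{a}
  S via S→a a: +{a}
  S via S→b: +{b}
  S via S→c A: +{c}
  S: {a,b,c}  A: {a}  B: {a}  C: {a}
iter 2:
  B via B→S b: +{b,c}
  S: {a,b,c}  A: {a}  B: {a,b,c}  C: {a}
iter 3: — fixpoint
  S: {a,b,c}  A: {a}  B: {a,b,c}  C: {a}

FIRST(B) = ["a", "b", "c"]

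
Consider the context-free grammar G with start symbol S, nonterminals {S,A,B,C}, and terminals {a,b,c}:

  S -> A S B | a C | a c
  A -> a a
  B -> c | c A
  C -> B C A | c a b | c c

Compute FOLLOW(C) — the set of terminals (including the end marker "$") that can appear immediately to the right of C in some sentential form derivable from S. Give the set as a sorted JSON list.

FIRST sets, iterate to fixpoint:
[1]
  A via A→a a: +{a}
  B via B→c: +{c}
  C via C→B C A: +{c}
  S via S→A S B: +{a}
  FIRST(S)={a}  FIRST(A)={a}  FIRST(B)={c}  FIRST(C)={c}
[2] — fixpoint
  FIRST(S)={a}  FIRST(A)={a}  FIRST(B)={c}  FIRST(C)={c}

FOLLOW sets:
seed FOLLOW(S) with $
[1]
  C→B C A: FOLLOW(B) ⊇ FIRST(C) = {c}; new: +{c}
  C→B C A: FOLLOW(C) ⊇ FIRST(A) = {a}; new: +{a}
  C→B C A: FOLLOW(A) ⊇ FOLLOW(C) ⊇ {a}; new: +{a}
  S→A S B: FOLLOW(S) ⊇ FIRST(B) = {c}; new: +{c}
  S→A S B: FOLLOW(B) ⊇ FOLLOW(S) ⊇ {$,c}; new: +{$}
  S→a C: FOLLOW(C) ⊇ FOLLOW(S) ⊇ {$,c}; new: +{$,c}
  FOLLOW[S]={$,c}  FOLLOW[A]={a}  FOLLOW[B]={$,c}  FOLLOW[C]={$,a,c}
[2]
  B→c A: FOLLOW(A) ⊇ FOLLOW(B) ⊇ {$,c}; new: +{$,c}
  FOLLOW[S]={$,c}  FOLLOW[A]={$,a,c}  FOLLOW[B]={$,c}  FOLLOW[C]={$,a,c}
[3] (no change)
  FOLLOW[S]={$,c}  FOLLOW[A]={$,a,c}  FOLLOW[B]={$,c}  FOLLOW[C]={$,a,c}

FOLLOW(C) = ["$", "a", "c"]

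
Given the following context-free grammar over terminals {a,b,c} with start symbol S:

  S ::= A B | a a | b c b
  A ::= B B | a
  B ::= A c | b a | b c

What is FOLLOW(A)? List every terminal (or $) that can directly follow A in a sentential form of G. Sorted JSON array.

FIRST iteration:
iter 1:
  A via A→a: +{a}
  B via B→A c: +{a}
  B via B→b a: +{b}
  S via S→A B: +{a}
  S via S→b c b: +{b}
  FIRST[S]={a,b}  FIRST[A]={a}  FIRST[B]={a,b}
iter 2:
  A via A→B B: +{b}
  FIRST[S]={a,b}  FIRST[A]={a,b}  FIRST[B]={a,b}
iter 3: (stable)
  FIRST[S]={a,b}  FIRST[A]={a,b}  FIRST[B]={a,b}

FOLLOW iteration:
seed FOLLOW(S) with $
[1]
  A→B B: FOLLOW(B) ⊇ FIRST(B) = {a,b}; new: +{a,b}
  B→A c: FOLLOW(A) ⊇ FIRST(c) = {c}; new: +{c}
  S→A B: FOLLOW(A) ⊇ FIRST(B) = {a,b}; new: +{a,b}
  S→A B: FOLLOW(B) ⊇ FOLLOW(S) ⊇ {$}; new: +{$}
  S: {$}  A: {a,b,c}  B: {$,a,b}
[2]
  A→B B: FOLLOW(B) ⊇ FOLLOW(A) ⊇ {a,b,c}; new: +{c}
  S: {$}  A: {a,b,c}  B: {$,a,b,c}
[3] done
  S: {$}  A: {a,b,c}  B: {$,a,b,c}

FOLLOW(A) = ["a", "b", "c"]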